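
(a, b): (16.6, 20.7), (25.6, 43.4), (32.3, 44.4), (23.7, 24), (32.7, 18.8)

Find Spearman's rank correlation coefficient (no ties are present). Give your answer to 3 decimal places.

Rank a: 1, 3, 4, 2, 5
Rank b: 2, 4, 5, 3, 1
d = rank(a) − rank(b): -1, -1, -1, -1, 4; Σd² = 20
ρ = 1 − 6Σd² / [n(n²−1)] = 1 − 6×20 / (5×24) = 1 − 120/120 ≈ 0.000

0.000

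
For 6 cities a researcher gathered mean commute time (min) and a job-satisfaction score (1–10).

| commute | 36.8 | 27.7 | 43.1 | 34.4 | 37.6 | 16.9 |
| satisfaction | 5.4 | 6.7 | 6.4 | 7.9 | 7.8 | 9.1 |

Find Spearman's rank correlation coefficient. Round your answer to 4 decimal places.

-0.6000

Rank commute: 4, 2, 6, 3, 5, 1
Rank satisfaction: 1, 3, 2, 5, 4, 6
d = rank(commute) − rank(satisfaction): 3, -1, 4, -2, 1, -5; Σd² = 56
ρ = 1 − 6Σd² / [n(n²−1)] = 1 − 6×56 / (6×35) = 1 − 336/210 ≈ -0.6000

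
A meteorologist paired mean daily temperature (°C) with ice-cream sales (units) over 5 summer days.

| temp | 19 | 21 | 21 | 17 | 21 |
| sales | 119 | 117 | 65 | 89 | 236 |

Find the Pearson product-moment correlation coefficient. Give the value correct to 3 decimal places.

0.334

n = 5, Σx = 99, Σy = 626, Σx² = 1973, Σy² = 95692, Σxy = 12552
nΣxy − ΣxΣy = 62760 − 61974 = 786
nΣx² − (Σx)² = 9865 − 9801 = 64; nΣy² − (Σy)² = 478460 − 391876 = 86584
r = 786 / √(64 × 86584) = 786 / 2354.0127 ≈ 0.334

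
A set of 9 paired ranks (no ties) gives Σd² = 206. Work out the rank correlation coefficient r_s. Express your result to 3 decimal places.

-0.717

ρ = 1 − 6Σd² / [n(n²−1)] = 1 − 6×206 / (9×80)
  = 1 − 1236/720 = 1 − 1.7167 ≈ -0.717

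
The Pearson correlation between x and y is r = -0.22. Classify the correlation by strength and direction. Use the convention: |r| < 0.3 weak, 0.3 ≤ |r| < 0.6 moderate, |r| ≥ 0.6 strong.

r = -0.22 < 0 so the relationship is negative.
|r| = 0.22, which falls in the weak range.

weak negative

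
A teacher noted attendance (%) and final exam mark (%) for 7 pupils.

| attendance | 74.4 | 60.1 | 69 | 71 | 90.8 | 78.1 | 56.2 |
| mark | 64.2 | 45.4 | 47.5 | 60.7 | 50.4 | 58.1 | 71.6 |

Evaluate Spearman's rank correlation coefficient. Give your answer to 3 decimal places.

-0.071

Rank attendance: 5, 2, 3, 4, 7, 6, 1
Rank mark: 6, 1, 2, 5, 3, 4, 7
d = rank(attendance) − rank(mark): -1, 1, 1, -1, 4, 2, -6; Σd² = 60
ρ = 1 − 6Σd² / [n(n²−1)] = 1 − 6×60 / (7×48) = 1 − 360/336 ≈ -0.071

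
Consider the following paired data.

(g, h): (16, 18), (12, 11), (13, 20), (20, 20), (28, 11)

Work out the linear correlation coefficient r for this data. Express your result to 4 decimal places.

n = 5, Σg = 89, Σh = 80, Σg² = 1753, Σh² = 1366, Σgh = 1388
nΣgh − ΣgΣh = 6940 − 7120 = -180
nΣg² − (Σg)² = 8765 − 7921 = 844; nΣh² − (Σh)² = 6830 − 6400 = 430
r = -180 / √(844 × 430) = -180 / 602.4284 ≈ -0.2988

-0.2988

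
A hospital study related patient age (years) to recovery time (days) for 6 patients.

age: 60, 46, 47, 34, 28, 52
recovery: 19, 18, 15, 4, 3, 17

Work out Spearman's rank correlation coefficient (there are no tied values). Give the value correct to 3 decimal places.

Rank age: 6, 3, 4, 2, 1, 5
Rank recovery: 6, 5, 3, 2, 1, 4
d = rank(age) − rank(recovery): 0, -2, 1, 0, 0, 1; Σd² = 6
ρ = 1 − 6Σd² / [n(n²−1)] = 1 − 6×6 / (6×35) = 1 − 36/210 ≈ 0.829

0.829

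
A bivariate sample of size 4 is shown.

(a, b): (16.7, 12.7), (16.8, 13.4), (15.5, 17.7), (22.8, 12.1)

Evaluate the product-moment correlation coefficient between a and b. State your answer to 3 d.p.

n = 4, Σa = 71.8, Σb = 55.9, Σa² = 1321.22, Σb² = 800.55, Σab = 987.44
nΣab − ΣaΣb = 3949.76 − 4013.62 = -63.86
nΣa² − (Σa)² = 5284.88 − 5155.24 = 129.64; nΣb² − (Σb)² = 3202.2 − 3124.81 = 77.39
r = -63.86 / √(129.64 × 77.39) = -63.86 / 100.1641 ≈ -0.638

-0.638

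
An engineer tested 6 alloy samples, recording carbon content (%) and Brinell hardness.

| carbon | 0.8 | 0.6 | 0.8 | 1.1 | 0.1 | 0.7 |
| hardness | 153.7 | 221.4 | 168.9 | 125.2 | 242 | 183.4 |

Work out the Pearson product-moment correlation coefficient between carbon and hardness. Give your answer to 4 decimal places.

n = 6, Σx = 4.1, Σy = 1094.6, Σx² = 3.35, Σy² = 209043.46, Σxy = 681.22
nΣxy − ΣxΣy = 4087.32 − 4487.86 = -400.54
nΣx² − (Σx)² = 20.1 − 16.81 = 3.29; nΣy² − (Σy)² = 1254260.76 − 1198149.16 = 56111.6
r = -400.54 / √(3.29 × 56111.6) = -400.54 / 429.6594 ≈ -0.9322

-0.9322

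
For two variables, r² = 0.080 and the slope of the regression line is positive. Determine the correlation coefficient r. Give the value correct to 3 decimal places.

0.283

|r| = √0.080 = 0.283
The association is positive, so r = 0.283.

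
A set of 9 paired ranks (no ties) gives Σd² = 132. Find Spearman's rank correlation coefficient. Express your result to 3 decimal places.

ρ = 1 − 6Σd² / [n(n²−1)] = 1 − 6×132 / (9×80)
  = 1 − 792/720 = 1 − 1.1000 ≈ -0.100

-0.100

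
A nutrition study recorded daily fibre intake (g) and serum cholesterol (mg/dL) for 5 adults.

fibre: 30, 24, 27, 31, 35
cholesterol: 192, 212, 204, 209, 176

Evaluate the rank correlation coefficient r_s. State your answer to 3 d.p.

Rank fibre: 3, 1, 2, 4, 5
Rank cholesterol: 2, 5, 3, 4, 1
d = rank(fibre) − rank(cholesterol): 1, -4, -1, 0, 4; Σd² = 34
ρ = 1 − 6Σd² / [n(n²−1)] = 1 − 6×34 / (5×24) = 1 − 204/120 ≈ -0.700

-0.700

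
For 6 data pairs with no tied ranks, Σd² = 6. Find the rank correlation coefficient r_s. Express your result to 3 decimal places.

0.829

ρ = 1 − 6Σd² / [n(n²−1)] = 1 − 6×6 / (6×35)
  = 1 − 36/210 = 1 − 0.1714 ≈ 0.829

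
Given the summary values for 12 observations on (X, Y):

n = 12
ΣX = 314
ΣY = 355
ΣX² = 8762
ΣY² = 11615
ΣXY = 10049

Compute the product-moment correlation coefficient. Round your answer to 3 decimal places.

0.975

r = (nΣXY − ΣXΣY) / √[(nΣX² − (ΣX)²)(nΣY² − (ΣY)²)]
Numerator: 12×10049 − 314×355 = 9118
Denominator: √[(105144 − 98596)(139380 − 126025)] = √[6548 × 13355] = 9351.3924
r = 9118 / 9351.3924 ≈ 0.975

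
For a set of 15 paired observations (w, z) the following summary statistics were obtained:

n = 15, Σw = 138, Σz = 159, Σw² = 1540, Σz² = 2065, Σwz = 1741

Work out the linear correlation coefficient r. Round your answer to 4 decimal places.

0.8683

r = (nΣwz − ΣwΣz) / √[(nΣw² − (Σw)²)(nΣz² − (Σz)²)]
Numerator: 15×1741 − 138×159 = 4173
Denominator: √[(23100 − 19044)(30975 − 25281)] = √[4056 × 5694] = 4805.7116
r = 4173 / 4805.7116 ≈ 0.8683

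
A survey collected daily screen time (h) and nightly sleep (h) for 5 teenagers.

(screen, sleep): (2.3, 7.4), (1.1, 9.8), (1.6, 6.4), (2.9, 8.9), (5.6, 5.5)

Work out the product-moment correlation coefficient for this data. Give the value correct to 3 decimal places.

-0.641

n = 5, Σx = 13.5, Σy = 38, Σx² = 48.83, Σy² = 301.22, Σxy = 94.65
nΣxy − ΣxΣy = 473.25 − 513 = -39.75
nΣx² − (Σx)² = 244.15 − 182.25 = 61.9; nΣy² − (Σy)² = 1506.1 − 1444 = 62.1
r = -39.75 / √(61.9 × 62.1) = -39.75 / 61.9999 ≈ -0.641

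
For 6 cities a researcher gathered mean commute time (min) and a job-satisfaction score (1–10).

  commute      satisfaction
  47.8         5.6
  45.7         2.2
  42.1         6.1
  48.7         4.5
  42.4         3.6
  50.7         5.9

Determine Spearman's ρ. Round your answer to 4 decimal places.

0.0286

Rank commute: 4, 3, 1, 5, 2, 6
Rank satisfaction: 4, 1, 6, 3, 2, 5
d = rank(commute) − rank(satisfaction): 0, 2, -5, 2, 0, 1; Σd² = 34
ρ = 1 − 6Σd² / [n(n²−1)] = 1 − 6×34 / (6×35) = 1 − 204/210 ≈ 0.0286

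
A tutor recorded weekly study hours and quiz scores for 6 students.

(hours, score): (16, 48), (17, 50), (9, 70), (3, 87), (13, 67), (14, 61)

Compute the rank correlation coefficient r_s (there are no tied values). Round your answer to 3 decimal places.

-0.943

Rank hours: 5, 6, 2, 1, 3, 4
Rank score: 1, 2, 5, 6, 4, 3
d = rank(hours) − rank(score): 4, 4, -3, -5, -1, 1; Σd² = 68
ρ = 1 − 6Σd² / [n(n²−1)] = 1 − 6×68 / (6×35) = 1 − 408/210 ≈ -0.943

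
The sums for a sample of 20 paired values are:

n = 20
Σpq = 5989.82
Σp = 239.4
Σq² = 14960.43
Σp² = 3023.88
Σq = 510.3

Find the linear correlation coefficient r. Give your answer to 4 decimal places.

r = (nΣpq − ΣpΣq) / √[(nΣp² − (Σp)²)(nΣq² − (Σq)²)]
Numerator: 20×5989.82 − 239.4×510.3 = -2369.42
Denominator: √[(60477.6 − 57312.36)(299208.6 − 260406.09)] = √[3165.24 × 38802.51] = 11082.3850
r = -2369.42 / 11082.3850 ≈ -0.2138

-0.2138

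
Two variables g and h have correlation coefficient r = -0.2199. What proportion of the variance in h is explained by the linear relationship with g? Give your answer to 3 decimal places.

0.048

r² = (-0.2199)² = 0.048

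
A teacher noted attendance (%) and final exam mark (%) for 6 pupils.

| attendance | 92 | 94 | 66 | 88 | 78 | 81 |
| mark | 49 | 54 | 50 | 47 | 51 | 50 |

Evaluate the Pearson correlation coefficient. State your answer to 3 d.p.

n = 6, Σx = 499, Σy = 301, Σx² = 42045, Σy² = 15127, Σxy = 25048
nΣxy − ΣxΣy = 150288 − 150199 = 89
nΣx² − (Σx)² = 252270 − 249001 = 3269; nΣy² − (Σy)² = 90762 − 90601 = 161
r = 89 / √(3269 × 161) = 89 / 725.4716 ≈ 0.123

0.123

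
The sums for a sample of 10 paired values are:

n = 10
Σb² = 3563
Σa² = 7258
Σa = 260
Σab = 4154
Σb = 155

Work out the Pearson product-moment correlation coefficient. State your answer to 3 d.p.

0.163

r = (nΣab − ΣaΣb) / √[(nΣa² − (Σa)²)(nΣb² − (Σb)²)]
Numerator: 10×4154 − 260×155 = 1240
Denominator: √[(72580 − 67600)(35630 − 24025)] = √[4980 × 11605] = 7602.1642
r = 1240 / 7602.1642 ≈ 0.163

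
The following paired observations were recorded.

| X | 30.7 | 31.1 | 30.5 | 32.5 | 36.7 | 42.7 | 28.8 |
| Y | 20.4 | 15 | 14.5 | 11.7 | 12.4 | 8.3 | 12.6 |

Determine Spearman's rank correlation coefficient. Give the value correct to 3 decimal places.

Rank X: 3, 4, 2, 5, 6, 7, 1
Rank Y: 7, 6, 5, 2, 3, 1, 4
d = rank(X) − rank(Y): -4, -2, -3, 3, 3, 6, -3; Σd² = 92
ρ = 1 − 6Σd² / [n(n²−1)] = 1 − 6×92 / (7×48) = 1 − 552/336 ≈ -0.643

-0.643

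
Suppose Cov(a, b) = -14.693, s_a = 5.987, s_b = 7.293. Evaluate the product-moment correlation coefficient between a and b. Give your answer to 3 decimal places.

-0.337

r = Cov(a,b) / (s_a · s_b) = -14.693 / (5.987 × 7.293)
  = -14.693 / 43.6632 ≈ -0.337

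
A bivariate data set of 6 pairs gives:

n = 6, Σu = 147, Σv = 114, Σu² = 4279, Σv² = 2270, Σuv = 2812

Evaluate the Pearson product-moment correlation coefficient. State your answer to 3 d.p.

r = (nΣuv − ΣuΣv) / √[(nΣu² − (Σu)²)(nΣv² − (Σv)²)]
Numerator: 6×2812 − 147×114 = 114
Denominator: √[(25674 − 21609)(13620 − 12996)] = √[4065 × 624] = 1592.6582
r = 114 / 1592.6582 ≈ 0.072

0.072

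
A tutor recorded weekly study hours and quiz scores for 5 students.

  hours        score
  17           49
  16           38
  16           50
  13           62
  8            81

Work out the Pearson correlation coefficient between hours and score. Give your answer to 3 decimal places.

n = 5, Σx = 70, Σy = 280, Σx² = 1034, Σy² = 16750, Σxy = 3695
nΣxy − ΣxΣy = 18475 − 19600 = -1125
nΣx² − (Σx)² = 5170 − 4900 = 270; nΣy² − (Σy)² = 83750 − 78400 = 5350
r = -1125 / √(270 × 5350) = -1125 / 1201.8735 ≈ -0.936

-0.936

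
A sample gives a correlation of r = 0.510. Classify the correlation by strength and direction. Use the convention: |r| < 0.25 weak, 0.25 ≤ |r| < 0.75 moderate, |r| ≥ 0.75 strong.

moderate positive

r = 0.510 > 0 so the relationship is positive.
|r| = 0.510, which falls in the moderate range.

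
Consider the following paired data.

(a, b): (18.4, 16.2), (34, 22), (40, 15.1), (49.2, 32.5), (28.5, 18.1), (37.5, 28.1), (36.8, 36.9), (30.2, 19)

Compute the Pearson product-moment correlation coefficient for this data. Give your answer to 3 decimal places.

0.587

n = 8, Σa = 274.6, Σb = 187.9, Σa² = 9999.98, Σb² = 4870.53, Σab = 6750.4
nΣab − ΣaΣb = 54003.2 − 51597.34 = 2405.86
nΣa² − (Σa)² = 79999.84 − 75405.16 = 4594.68; nΣb² − (Σb)² = 38964.24 − 35306.41 = 3657.83
r = 2405.86 / √(4594.68 × 3657.83) = 2405.86 / 4099.5803 ≈ 0.587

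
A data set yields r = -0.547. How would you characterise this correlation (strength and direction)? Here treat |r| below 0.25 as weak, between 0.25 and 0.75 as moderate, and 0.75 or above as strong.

moderate negative

r = -0.547 < 0 so the relationship is negative.
|r| = 0.547, which falls in the moderate range.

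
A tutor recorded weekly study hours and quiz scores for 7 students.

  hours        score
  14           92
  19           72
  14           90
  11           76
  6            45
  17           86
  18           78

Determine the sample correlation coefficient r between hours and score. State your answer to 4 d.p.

n = 7, Σx = 99, Σy = 539, Σx² = 1523, Σy² = 43029, Σxy = 7888
nΣxy − ΣxΣy = 55216 − 53361 = 1855
nΣx² − (Σx)² = 10661 − 9801 = 860; nΣy² − (Σy)² = 301203 − 290521 = 10682
r = 1855 / √(860 × 10682) = 1855 / 3030.9273 ≈ 0.6120

0.6120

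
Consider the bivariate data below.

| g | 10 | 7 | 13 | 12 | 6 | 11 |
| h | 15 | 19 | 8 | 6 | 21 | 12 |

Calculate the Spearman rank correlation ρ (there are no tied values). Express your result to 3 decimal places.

-0.943

Rank g: 3, 2, 6, 5, 1, 4
Rank h: 4, 5, 2, 1, 6, 3
d = rank(g) − rank(h): -1, -3, 4, 4, -5, 1; Σd² = 68
ρ = 1 − 6Σd² / [n(n²−1)] = 1 − 6×68 / (6×35) = 1 − 408/210 ≈ -0.943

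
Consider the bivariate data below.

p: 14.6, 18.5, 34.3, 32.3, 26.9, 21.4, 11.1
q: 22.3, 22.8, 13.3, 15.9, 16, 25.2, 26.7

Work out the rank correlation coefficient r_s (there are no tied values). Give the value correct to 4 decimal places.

Rank p: 2, 3, 7, 6, 5, 4, 1
Rank q: 4, 5, 1, 2, 3, 6, 7
d = rank(p) − rank(q): -2, -2, 6, 4, 2, -2, -6; Σd² = 104
ρ = 1 − 6Σd² / [n(n²−1)] = 1 − 6×104 / (7×48) = 1 − 624/336 ≈ -0.8571

-0.8571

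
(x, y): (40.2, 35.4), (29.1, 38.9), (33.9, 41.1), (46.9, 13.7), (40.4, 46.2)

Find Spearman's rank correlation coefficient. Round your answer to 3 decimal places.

Rank x: 3, 1, 2, 5, 4
Rank y: 2, 3, 4, 1, 5
d = rank(x) − rank(y): 1, -2, -2, 4, -1; Σd² = 26
ρ = 1 − 6Σd² / [n(n²−1)] = 1 − 6×26 / (5×24) = 1 − 156/120 ≈ -0.300

-0.300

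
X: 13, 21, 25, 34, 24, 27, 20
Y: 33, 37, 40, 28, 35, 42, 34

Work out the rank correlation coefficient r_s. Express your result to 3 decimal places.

0.214

Rank X: 1, 3, 5, 7, 4, 6, 2
Rank Y: 2, 5, 6, 1, 4, 7, 3
d = rank(X) − rank(Y): -1, -2, -1, 6, 0, -1, -1; Σd² = 44
ρ = 1 − 6Σd² / [n(n²−1)] = 1 − 6×44 / (7×48) = 1 − 264/336 ≈ 0.214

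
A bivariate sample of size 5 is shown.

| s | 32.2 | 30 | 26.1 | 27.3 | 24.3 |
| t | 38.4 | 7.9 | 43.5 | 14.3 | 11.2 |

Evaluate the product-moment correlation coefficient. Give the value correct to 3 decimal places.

n = 5, Σs = 139.9, Σt = 115.3, Σs² = 3953.83, Σt² = 3759.15, Σst = 3271.38
nΣst − ΣsΣt = 16356.9 − 16130.47 = 226.43
nΣs² − (Σs)² = 19769.15 − 19572.01 = 197.14; nΣt² − (Σt)² = 18795.75 − 13294.09 = 5501.66
r = 226.43 / √(197.14 × 5501.66) = 226.43 / 1041.4400 ≈ 0.217

0.217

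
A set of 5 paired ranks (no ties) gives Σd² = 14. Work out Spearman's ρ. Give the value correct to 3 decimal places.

ρ = 1 − 6Σd² / [n(n²−1)] = 1 − 6×14 / (5×24)
  = 1 − 84/120 = 1 − 0.7000 ≈ 0.300

0.300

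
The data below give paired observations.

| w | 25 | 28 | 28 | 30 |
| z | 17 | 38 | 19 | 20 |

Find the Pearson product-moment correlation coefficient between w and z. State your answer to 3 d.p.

n = 4, Σw = 111, Σz = 94, Σw² = 3093, Σz² = 2494, Σwz = 2621
nΣwz − ΣwΣz = 10484 − 10434 = 50
nΣw² − (Σw)² = 12372 − 12321 = 51; nΣz² − (Σz)² = 9976 − 8836 = 1140
r = 50 / √(51 × 1140) = 50 / 241.1224 ≈ 0.207

0.207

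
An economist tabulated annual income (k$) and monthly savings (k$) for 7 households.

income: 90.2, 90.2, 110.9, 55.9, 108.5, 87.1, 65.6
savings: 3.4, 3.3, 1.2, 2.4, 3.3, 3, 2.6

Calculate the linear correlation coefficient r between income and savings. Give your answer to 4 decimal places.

n = 7, Σx = 608.4, Σy = 19.2, Σx² = 55357.72, Σy² = 56.3, Σxy = 1661.49
nΣxy − ΣxΣy = 11630.43 − 11681.28 = -50.85
nΣx² − (Σx)² = 387504.04 − 370150.56 = 17353.48; nΣy² − (Σy)² = 394.1 − 368.64 = 25.46
r = -50.85 / √(17353.48 × 25.46) = -50.85 / 664.6951 ≈ -0.0765

-0.0765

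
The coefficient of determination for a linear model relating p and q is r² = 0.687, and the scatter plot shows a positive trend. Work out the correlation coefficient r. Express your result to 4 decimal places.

|r| = √0.687 = 0.8289
The association is positive, so r = 0.8289.

0.8289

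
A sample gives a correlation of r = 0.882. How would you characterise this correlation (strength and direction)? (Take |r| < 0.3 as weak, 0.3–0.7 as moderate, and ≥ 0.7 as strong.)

strong positive

r = 0.882 > 0 so the relationship is positive.
|r| = 0.882, which falls in the strong range.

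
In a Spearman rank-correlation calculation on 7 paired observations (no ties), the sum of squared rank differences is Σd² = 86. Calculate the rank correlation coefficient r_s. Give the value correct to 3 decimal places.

ρ = 1 − 6Σd² / [n(n²−1)] = 1 − 6×86 / (7×48)
  = 1 − 516/336 = 1 − 1.5357 ≈ -0.536

-0.536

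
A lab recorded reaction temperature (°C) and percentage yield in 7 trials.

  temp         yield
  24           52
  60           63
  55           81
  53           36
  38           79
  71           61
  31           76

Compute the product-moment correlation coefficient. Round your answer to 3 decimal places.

-0.102

n = 7, Σx = 332, Σy = 448, Σx² = 17456, Σy² = 30268, Σxy = 21080
nΣxy − ΣxΣy = 147560 − 148736 = -1176
nΣx² − (Σx)² = 122192 − 110224 = 11968; nΣy² − (Σy)² = 211876 − 200704 = 11172
r = -1176 / √(11968 × 11172) = -1176 / 11563.1525 ≈ -0.102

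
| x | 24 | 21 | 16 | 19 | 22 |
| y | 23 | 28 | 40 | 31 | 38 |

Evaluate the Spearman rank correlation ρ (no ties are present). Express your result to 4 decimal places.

-0.7000

Rank x: 5, 3, 1, 2, 4
Rank y: 1, 2, 5, 3, 4
d = rank(x) − rank(y): 4, 1, -4, -1, 0; Σd² = 34
ρ = 1 − 6Σd² / [n(n²−1)] = 1 − 6×34 / (5×24) = 1 − 204/120 ≈ -0.7000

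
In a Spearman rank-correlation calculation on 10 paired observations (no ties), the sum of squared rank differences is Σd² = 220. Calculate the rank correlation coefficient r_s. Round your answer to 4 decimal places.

ρ = 1 − 6Σd² / [n(n²−1)] = 1 − 6×220 / (10×99)
  = 1 − 1320/990 = 1 − 1.33333 ≈ -0.3333

-0.3333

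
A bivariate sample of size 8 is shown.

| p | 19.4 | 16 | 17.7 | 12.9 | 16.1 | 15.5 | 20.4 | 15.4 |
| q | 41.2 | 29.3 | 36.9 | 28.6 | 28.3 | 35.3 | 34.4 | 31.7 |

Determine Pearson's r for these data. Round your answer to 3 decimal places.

0.681

n = 8, Σp = 133.4, Σq = 265.7, Σp² = 2264.84, Σq² = 8970.73, Σpq = 4482.87
nΣpq − ΣpΣq = 35862.96 − 35444.38 = 418.58
nΣp² − (Σp)² = 18118.72 − 17795.56 = 323.16; nΣq² − (Σq)² = 71765.84 − 70596.49 = 1169.35
r = 418.58 / √(323.16 × 1169.35) = 418.58 / 614.7253 ≈ 0.681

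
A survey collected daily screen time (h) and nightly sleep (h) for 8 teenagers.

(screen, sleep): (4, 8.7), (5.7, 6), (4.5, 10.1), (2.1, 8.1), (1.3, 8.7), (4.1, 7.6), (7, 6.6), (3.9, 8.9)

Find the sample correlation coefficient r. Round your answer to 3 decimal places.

n = 8, Σx = 32.6, Σy = 64.7, Σx² = 155.86, Σy² = 535.53, Σxy = 254.84
nΣxy − ΣxΣy = 2038.72 − 2109.22 = -70.5
nΣx² − (Σx)² = 1246.88 − 1062.76 = 184.12; nΣy² − (Σy)² = 4284.24 − 4186.09 = 98.15
r = -70.5 / √(184.12 × 98.15) = -70.5 / 134.4298 ≈ -0.524

-0.524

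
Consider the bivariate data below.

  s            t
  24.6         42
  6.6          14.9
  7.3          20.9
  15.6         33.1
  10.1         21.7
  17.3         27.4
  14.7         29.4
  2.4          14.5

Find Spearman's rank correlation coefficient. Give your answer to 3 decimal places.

Rank s: 8, 2, 3, 6, 4, 7, 5, 1
Rank t: 8, 2, 3, 7, 4, 5, 6, 1
d = rank(s) − rank(t): 0, 0, 0, -1, 0, 2, -1, 0; Σd² = 6
ρ = 1 − 6Σd² / [n(n²−1)] = 1 − 6×6 / (8×63) = 1 − 36/504 ≈ 0.929

0.929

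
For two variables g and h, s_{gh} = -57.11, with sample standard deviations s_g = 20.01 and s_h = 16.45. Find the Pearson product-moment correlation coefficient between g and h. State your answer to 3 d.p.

-0.173

r = Cov(g,h) / (s_g · s_h) = -57.11 / (20.01 × 16.45)
  = -57.11 / 329.1645 ≈ -0.173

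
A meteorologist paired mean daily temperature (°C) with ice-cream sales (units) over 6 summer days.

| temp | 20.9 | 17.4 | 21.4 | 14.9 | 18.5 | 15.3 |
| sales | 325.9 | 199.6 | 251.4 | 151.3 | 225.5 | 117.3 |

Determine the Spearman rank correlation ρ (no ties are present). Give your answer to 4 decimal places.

Rank temp: 5, 3, 6, 1, 4, 2
Rank sales: 6, 3, 5, 2, 4, 1
d = rank(temp) − rank(sales): -1, 0, 1, -1, 0, 1; Σd² = 4
ρ = 1 − 6Σd² / [n(n²−1)] = 1 − 6×4 / (6×35) = 1 − 24/210 ≈ 0.8857

0.8857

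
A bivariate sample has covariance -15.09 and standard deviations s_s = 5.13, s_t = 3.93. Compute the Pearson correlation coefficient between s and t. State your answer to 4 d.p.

-0.7485

r = Cov(s,t) / (s_s · s_t) = -15.09 / (5.13 × 3.93)
  = -15.09 / 20.1609 ≈ -0.7485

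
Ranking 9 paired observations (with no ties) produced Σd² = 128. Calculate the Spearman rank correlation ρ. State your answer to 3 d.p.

ρ = 1 − 6Σd² / [n(n²−1)] = 1 − 6×128 / (9×80)
  = 1 − 768/720 = 1 − 1.0667 ≈ -0.067

-0.067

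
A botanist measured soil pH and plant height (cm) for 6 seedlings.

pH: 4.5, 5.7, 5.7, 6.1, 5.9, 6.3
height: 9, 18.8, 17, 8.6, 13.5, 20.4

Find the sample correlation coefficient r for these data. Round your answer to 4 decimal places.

0.4783

n = 6, Σx = 34.2, Σy = 87.3, Σx² = 196.94, Σy² = 1395.81, Σxy = 505.19
nΣxy − ΣxΣy = 3031.14 − 2985.66 = 45.48
nΣx² − (Σx)² = 1181.64 − 1169.64 = 12; nΣy² − (Σy)² = 8374.86 − 7621.29 = 753.57
r = 45.48 / √(12 × 753.57) = 45.48 / 95.0938 ≈ 0.4783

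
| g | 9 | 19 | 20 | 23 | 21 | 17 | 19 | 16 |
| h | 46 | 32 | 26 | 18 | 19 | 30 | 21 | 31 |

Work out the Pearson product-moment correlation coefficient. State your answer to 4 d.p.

n = 8, Σg = 144, Σh = 223, Σg² = 2718, Σh² = 6803, Σgh = 3760
nΣgh − ΣgΣh = 30080 − 32112 = -2032
nΣg² − (Σg)² = 21744 − 20736 = 1008; nΣh² − (Σh)² = 54424 − 49729 = 4695
r = -2032 / √(1008 × 4695) = -2032 / 2175.4448 ≈ -0.9341

-0.9341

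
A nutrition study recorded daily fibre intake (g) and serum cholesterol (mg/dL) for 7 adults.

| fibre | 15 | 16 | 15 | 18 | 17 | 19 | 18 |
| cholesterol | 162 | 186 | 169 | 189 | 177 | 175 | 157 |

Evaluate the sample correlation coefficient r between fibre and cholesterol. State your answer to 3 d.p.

n = 7, Σx = 118, Σy = 1215, Σx² = 2004, Σy² = 211725, Σxy = 20503
nΣxy − ΣxΣy = 143521 − 143370 = 151
nΣx² − (Σx)² = 14028 − 13924 = 104; nΣy² − (Σy)² = 1482075 − 1476225 = 5850
r = 151 / √(104 × 5850) = 151 / 780.0000 ≈ 0.194

0.194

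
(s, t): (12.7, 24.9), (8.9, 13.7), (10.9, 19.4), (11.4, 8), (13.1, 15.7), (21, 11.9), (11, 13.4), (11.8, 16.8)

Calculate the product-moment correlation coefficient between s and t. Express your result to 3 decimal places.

-0.138

n = 8, Σs = 100.8, Σt = 123.8, Σs² = 1362.12, Σt² = 2097.96, Σst = 1542.03
nΣst − ΣsΣt = 12336.24 − 12479.04 = -142.8
nΣs² − (Σs)² = 10896.96 − 10160.64 = 736.32; nΣt² − (Σt)² = 16783.68 − 15326.44 = 1457.24
r = -142.8 / √(736.32 × 1457.24) = -142.8 / 1035.8547 ≈ -0.138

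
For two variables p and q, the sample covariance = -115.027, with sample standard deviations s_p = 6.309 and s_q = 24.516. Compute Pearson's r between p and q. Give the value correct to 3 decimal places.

r = Cov(p,q) / (s_p · s_q) = -115.027 / (6.309 × 24.516)
  = -115.027 / 154.6714 ≈ -0.744

-0.744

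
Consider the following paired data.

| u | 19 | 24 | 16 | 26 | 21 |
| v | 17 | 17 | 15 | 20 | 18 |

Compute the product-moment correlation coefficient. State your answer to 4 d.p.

n = 5, Σu = 106, Σv = 87, Σu² = 2310, Σv² = 1527, Σuv = 1869
nΣuv − ΣuΣv = 9345 − 9222 = 123
nΣu² − (Σu)² = 11550 − 11236 = 314; nΣv² − (Σv)² = 7635 − 7569 = 66
r = 123 / √(314 × 66) = 123 / 143.9583 ≈ 0.8544

0.8544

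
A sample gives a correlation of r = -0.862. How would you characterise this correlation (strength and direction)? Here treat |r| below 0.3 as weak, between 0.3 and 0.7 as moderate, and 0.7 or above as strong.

strong negative

r = -0.862 < 0 so the relationship is negative.
|r| = 0.862, which falls in the strong range.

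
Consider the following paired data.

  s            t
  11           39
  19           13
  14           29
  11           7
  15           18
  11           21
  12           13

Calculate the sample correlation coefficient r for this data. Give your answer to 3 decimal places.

n = 7, Σs = 93, Σt = 140, Σs² = 1289, Σt² = 3514, Σst = 1816
nΣst − ΣsΣt = 12712 − 13020 = -308
nΣs² − (Σs)² = 9023 − 8649 = 374; nΣt² − (Σt)² = 24598 − 19600 = 4998
r = -308 / √(374 × 4998) = -308 / 1367.2059 ≈ -0.225

-0.225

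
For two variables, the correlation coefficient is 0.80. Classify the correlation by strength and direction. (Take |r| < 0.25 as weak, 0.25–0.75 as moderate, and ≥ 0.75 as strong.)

strong positive

r = 0.80 > 0 so the relationship is positive.
|r| = 0.80, which falls in the strong range.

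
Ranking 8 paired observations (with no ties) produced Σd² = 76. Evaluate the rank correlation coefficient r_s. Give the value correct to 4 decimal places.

ρ = 1 − 6Σd² / [n(n²−1)] = 1 − 6×76 / (8×63)
  = 1 − 456/504 = 1 − 0.90476 ≈ 0.0952

0.0952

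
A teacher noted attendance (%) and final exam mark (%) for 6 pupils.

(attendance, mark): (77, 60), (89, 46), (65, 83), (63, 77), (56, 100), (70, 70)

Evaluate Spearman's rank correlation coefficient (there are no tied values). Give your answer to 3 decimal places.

-0.943

Rank attendance: 5, 6, 3, 2, 1, 4
Rank mark: 2, 1, 5, 4, 6, 3
d = rank(attendance) − rank(mark): 3, 5, -2, -2, -5, 1; Σd² = 68
ρ = 1 − 6Σd² / [n(n²−1)] = 1 − 6×68 / (6×35) = 1 − 408/210 ≈ -0.943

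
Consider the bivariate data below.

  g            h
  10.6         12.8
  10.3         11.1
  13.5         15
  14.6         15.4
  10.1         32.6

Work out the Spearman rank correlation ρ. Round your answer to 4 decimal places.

Rank g: 3, 2, 4, 5, 1
Rank h: 2, 1, 3, 4, 5
d = rank(g) − rank(h): 1, 1, 1, 1, -4; Σd² = 20
ρ = 1 − 6Σd² / [n(n²−1)] = 1 − 6×20 / (5×24) = 1 − 120/120 ≈ 0.0000

0.0000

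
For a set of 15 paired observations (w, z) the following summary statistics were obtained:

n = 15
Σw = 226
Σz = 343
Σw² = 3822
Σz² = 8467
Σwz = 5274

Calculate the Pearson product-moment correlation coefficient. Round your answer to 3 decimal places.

r = (nΣwz − ΣwΣz) / √[(nΣw² − (Σw)²)(nΣz² − (Σz)²)]
Numerator: 15×5274 − 226×343 = 1592
Denominator: √[(57330 − 51076)(127005 − 117649)] = √[6254 × 9356] = 7649.3414
r = 1592 / 7649.3414 ≈ 0.208

0.208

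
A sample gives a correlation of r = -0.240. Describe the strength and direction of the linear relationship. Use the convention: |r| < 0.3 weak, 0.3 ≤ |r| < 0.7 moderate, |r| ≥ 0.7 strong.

r = -0.240 < 0 so the relationship is negative.
|r| = 0.240, which falls in the weak range.

weak negative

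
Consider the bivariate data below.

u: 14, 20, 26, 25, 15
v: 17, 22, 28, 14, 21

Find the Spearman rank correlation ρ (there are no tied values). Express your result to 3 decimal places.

0.400

Rank u: 1, 3, 5, 4, 2
Rank v: 2, 4, 5, 1, 3
d = rank(u) − rank(v): -1, -1, 0, 3, -1; Σd² = 12
ρ = 1 − 6Σd² / [n(n²−1)] = 1 − 6×12 / (5×24) = 1 − 72/120 ≈ 0.400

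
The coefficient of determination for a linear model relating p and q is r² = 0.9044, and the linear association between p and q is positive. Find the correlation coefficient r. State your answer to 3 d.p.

0.951

|r| = √0.9044 = 0.951
The association is positive, so r = 0.951.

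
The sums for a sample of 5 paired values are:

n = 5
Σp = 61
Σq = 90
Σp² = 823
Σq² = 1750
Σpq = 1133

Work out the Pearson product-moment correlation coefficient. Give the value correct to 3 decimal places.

r = (nΣpq − ΣpΣq) / √[(nΣp² − (Σp)²)(nΣq² − (Σq)²)]
Numerator: 5×1133 − 61×90 = 175
Denominator: √[(4115 − 3721)(8750 − 8100)] = √[394 × 650] = 506.0632
r = 175 / 506.0632 ≈ 0.346

0.346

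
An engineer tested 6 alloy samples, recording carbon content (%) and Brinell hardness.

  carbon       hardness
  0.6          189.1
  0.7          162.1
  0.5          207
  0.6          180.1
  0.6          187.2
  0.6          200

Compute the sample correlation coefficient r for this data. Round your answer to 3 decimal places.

-0.902

n = 6, Σx = 3.6, Σy = 1125.5, Σx² = 2.18, Σy² = 212364.07, Σxy = 670.81
nΣxy − ΣxΣy = 4024.86 − 4051.8 = -26.94
nΣx² − (Σx)² = 13.08 − 12.96 = 0.12; nΣy² − (Σy)² = 1274184.42 − 1266750.25 = 7434.17
r = -26.94 / √(0.12 × 7434.17) = -26.94 / 29.8680 ≈ -0.902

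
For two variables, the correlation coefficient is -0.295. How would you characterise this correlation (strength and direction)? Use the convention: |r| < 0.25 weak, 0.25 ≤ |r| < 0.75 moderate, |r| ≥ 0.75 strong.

r = -0.295 < 0 so the relationship is negative.
|r| = 0.295, which falls in the moderate range.

moderate negative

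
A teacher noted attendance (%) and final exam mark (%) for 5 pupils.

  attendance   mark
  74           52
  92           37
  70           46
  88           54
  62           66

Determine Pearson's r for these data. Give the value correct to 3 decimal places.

n = 5, Σx = 386, Σy = 255, Σx² = 30428, Σy² = 13461, Σxy = 19316
nΣxy − ΣxΣy = 96580 − 98430 = -1850
nΣx² − (Σx)² = 152140 − 148996 = 3144; nΣy² − (Σy)² = 67305 − 65025 = 2280
r = -1850 / √(3144 × 2280) = -1850 / 2677.3718 ≈ -0.691

-0.691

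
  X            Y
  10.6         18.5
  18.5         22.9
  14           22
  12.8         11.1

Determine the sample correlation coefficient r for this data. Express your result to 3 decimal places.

0.536

n = 4, ΣX = 55.9, ΣY = 74.5, ΣX² = 814.45, ΣY² = 1473.87, ΣXY = 1069.83
nΣXY − ΣXΣY = 4279.32 − 4164.55 = 114.77
nΣX² − (ΣX)² = 3257.8 − 3124.81 = 132.99; nΣY² − (ΣY)² = 5895.48 − 5550.25 = 345.23
r = 114.77 / √(132.99 × 345.23) = 114.77 / 214.2712 ≈ 0.536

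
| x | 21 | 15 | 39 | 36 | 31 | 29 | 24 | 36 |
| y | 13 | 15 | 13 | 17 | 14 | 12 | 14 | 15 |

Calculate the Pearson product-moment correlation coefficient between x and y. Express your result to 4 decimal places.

n = 8, Σx = 231, Σy = 113, Σx² = 7157, Σy² = 1613, Σxy = 3275
nΣxy − ΣxΣy = 26200 − 26103 = 97
nΣx² − (Σx)² = 57256 − 53361 = 3895; nΣy² − (Σy)² = 12904 − 12769 = 135
r = 97 / √(3895 × 135) = 97 / 725.1379 ≈ 0.1338

0.1338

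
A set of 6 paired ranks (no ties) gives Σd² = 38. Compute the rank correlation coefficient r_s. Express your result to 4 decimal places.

ρ = 1 − 6Σd² / [n(n²−1)] = 1 − 6×38 / (6×35)
  = 1 − 228/210 = 1 − 1.08571 ≈ -0.0857

-0.0857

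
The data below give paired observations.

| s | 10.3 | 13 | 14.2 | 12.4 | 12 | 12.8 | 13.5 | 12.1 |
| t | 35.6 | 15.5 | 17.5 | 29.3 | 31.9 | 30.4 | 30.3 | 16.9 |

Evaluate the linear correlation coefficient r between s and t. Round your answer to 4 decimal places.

n = 8, Σs = 100.3, Σt = 207.4, Σs² = 1266.99, Σt² = 5817.82, Σst = 2565.46
nΣst − ΣsΣt = 20523.68 − 20802.22 = -278.54
nΣs² − (Σs)² = 10135.92 − 10060.09 = 75.83; nΣt² − (Σt)² = 46542.56 − 43014.76 = 3527.8
r = -278.54 / √(75.83 × 3527.8) = -278.54 / 517.2167 ≈ -0.5385

-0.5385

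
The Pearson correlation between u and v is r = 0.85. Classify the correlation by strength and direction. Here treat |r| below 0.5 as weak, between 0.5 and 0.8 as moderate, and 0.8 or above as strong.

strong positive

r = 0.85 > 0 so the relationship is positive.
|r| = 0.85, which falls in the strong range.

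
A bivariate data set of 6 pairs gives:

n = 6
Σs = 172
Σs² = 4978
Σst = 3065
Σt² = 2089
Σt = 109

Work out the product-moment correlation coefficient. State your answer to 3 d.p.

r = (nΣst − ΣsΣt) / √[(nΣs² − (Σs)²)(nΣt² − (Σt)²)]
Numerator: 6×3065 − 172×109 = -358
Denominator: √[(29868 − 29584)(12534 − 11881)] = √[284 × 653] = 430.6414
r = -358 / 430.6414 ≈ -0.831

-0.831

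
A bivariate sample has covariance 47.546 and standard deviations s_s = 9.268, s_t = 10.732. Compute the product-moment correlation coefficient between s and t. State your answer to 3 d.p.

0.478

r = Cov(s,t) / (s_s · s_t) = 47.546 / (9.268 × 10.732)
  = 47.546 / 99.4642 ≈ 0.478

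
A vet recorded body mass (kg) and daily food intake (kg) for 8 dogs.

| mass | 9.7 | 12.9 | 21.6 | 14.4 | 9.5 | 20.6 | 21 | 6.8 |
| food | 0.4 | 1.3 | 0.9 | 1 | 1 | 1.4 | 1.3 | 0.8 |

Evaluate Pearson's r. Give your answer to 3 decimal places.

0.568

n = 8, Σx = 116.5, Σy = 8.1, Σx² = 1936.27, Σy² = 8.95, Σxy = 125.57
nΣxy − ΣxΣy = 1004.56 − 943.65 = 60.91
nΣx² − (Σx)² = 15490.16 − 13572.25 = 1917.91; nΣy² − (Σy)² = 71.6 − 65.61 = 5.99
r = 60.91 / √(1917.91 × 5.99) = 60.91 / 107.1834 ≈ 0.568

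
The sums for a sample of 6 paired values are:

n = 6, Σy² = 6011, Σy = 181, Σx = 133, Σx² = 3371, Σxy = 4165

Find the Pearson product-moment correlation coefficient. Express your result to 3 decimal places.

0.317

r = (nΣxy − ΣxΣy) / √[(nΣx² − (Σx)²)(nΣy² − (Σy)²)]
Numerator: 6×4165 − 133×181 = 917
Denominator: √[(20226 − 17689)(36066 − 32761)] = √[2537 × 3305] = 2895.6493
r = 917 / 2895.6493 ≈ 0.317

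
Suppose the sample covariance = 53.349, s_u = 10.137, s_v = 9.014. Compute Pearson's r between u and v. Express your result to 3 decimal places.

r = Cov(u,v) / (s_u · s_v) = 53.349 / (10.137 × 9.014)
  = 53.349 / 91.3749 ≈ 0.584

0.584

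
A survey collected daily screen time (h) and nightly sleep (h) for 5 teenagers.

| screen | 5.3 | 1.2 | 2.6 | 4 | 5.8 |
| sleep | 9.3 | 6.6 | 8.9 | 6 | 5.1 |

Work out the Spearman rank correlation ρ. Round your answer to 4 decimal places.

-0.3000

Rank screen: 4, 1, 2, 3, 5
Rank sleep: 5, 3, 4, 2, 1
d = rank(screen) − rank(sleep): -1, -2, -2, 1, 4; Σd² = 26
ρ = 1 − 6Σd² / [n(n²−1)] = 1 − 6×26 / (5×24) = 1 − 156/120 ≈ -0.3000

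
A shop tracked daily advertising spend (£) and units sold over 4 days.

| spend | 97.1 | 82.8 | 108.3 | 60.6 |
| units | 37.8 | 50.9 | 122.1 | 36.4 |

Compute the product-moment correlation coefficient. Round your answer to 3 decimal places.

n = 4, Σx = 348.8, Σy = 247.2, Σx² = 31685.5, Σy² = 20253.02, Σxy = 23314.17
nΣxy − ΣxΣy = 93256.68 − 86223.36 = 7033.32
nΣx² − (Σx)² = 126742 − 121661.44 = 5080.56; nΣy² − (Σy)² = 81012.08 − 61107.84 = 19904.24
r = 7033.32 / √(5080.56 × 19904.24) = 7033.32 / 10056.0770 ≈ 0.699

0.699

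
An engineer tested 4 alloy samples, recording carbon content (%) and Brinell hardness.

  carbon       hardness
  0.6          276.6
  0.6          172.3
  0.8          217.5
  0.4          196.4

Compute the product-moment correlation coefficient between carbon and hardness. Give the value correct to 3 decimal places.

0.193

n = 4, Σx = 2.4, Σy = 862.8, Σx² = 1.52, Σy² = 192074.06, Σxy = 521.9
nΣxy − ΣxΣy = 2087.6 − 2070.72 = 16.88
nΣx² − (Σx)² = 6.08 − 5.76 = 0.32; nΣy² − (Σy)² = 768296.24 − 744423.84 = 23872.4
r = 16.88 / √(0.32 × 23872.4) = 16.88 / 87.4023 ≈ 0.193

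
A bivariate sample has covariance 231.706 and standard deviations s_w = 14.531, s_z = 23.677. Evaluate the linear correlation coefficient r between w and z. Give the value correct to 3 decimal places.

r = Cov(w,z) / (s_w · s_z) = 231.706 / (14.531 × 23.677)
  = 231.706 / 344.0505 ≈ 0.673

0.673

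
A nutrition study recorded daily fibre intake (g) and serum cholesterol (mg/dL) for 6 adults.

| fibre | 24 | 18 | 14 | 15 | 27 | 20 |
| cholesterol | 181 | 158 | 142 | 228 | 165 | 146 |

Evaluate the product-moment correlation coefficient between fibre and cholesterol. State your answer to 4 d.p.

n = 6, Σx = 118, Σy = 1020, Σx² = 2450, Σy² = 178414, Σxy = 19971
nΣxy − ΣxΣy = 119826 − 120360 = -534
nΣx² − (Σx)² = 14700 − 13924 = 776; nΣy² − (Σy)² = 1070484 − 1040400 = 30084
r = -534 / √(776 × 30084) = -534 / 4831.6854 ≈ -0.1105

-0.1105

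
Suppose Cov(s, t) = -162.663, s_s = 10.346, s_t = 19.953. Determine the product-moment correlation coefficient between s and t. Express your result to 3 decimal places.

-0.788

r = Cov(s,t) / (s_s · s_t) = -162.663 / (10.346 × 19.953)
  = -162.663 / 206.4337 ≈ -0.788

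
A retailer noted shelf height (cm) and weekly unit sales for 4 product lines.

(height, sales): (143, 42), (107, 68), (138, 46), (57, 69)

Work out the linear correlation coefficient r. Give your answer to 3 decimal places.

-0.869

n = 4, Σx = 445, Σy = 225, Σx² = 54191, Σy² = 13265, Σxy = 23563
nΣxy − ΣxΣy = 94252 − 100125 = -5873
nΣx² − (Σx)² = 216764 − 198025 = 18739; nΣy² − (Σy)² = 53060 − 50625 = 2435
r = -5873 / √(18739 × 2435) = -5873 / 6754.9585 ≈ -0.869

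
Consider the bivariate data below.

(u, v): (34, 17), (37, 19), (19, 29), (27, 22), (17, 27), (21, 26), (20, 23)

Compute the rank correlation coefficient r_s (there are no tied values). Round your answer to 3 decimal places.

-0.893

Rank u: 6, 7, 2, 5, 1, 4, 3
Rank v: 1, 2, 7, 3, 6, 5, 4
d = rank(u) − rank(v): 5, 5, -5, 2, -5, -1, -1; Σd² = 106
ρ = 1 − 6Σd² / [n(n²−1)] = 1 − 6×106 / (7×48) = 1 − 636/336 ≈ -0.893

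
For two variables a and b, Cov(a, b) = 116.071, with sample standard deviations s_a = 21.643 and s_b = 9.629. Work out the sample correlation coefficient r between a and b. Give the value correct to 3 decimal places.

0.557

r = Cov(a,b) / (s_a · s_b) = 116.071 / (21.643 × 9.629)
  = 116.071 / 208.4004 ≈ 0.557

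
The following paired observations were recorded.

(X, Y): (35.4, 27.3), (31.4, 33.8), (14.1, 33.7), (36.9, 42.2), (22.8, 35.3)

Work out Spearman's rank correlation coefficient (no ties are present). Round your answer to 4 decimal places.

0.3000

Rank X: 4, 3, 1, 5, 2
Rank Y: 1, 3, 2, 5, 4
d = rank(X) − rank(Y): 3, 0, -1, 0, -2; Σd² = 14
ρ = 1 − 6Σd² / [n(n²−1)] = 1 − 6×14 / (5×24) = 1 − 84/120 ≈ 0.3000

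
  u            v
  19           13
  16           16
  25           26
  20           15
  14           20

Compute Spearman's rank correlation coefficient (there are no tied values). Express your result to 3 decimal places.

0.100

Rank u: 3, 2, 5, 4, 1
Rank v: 1, 3, 5, 2, 4
d = rank(u) − rank(v): 2, -1, 0, 2, -3; Σd² = 18
ρ = 1 − 6Σd² / [n(n²−1)] = 1 − 6×18 / (5×24) = 1 − 108/120 ≈ 0.100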